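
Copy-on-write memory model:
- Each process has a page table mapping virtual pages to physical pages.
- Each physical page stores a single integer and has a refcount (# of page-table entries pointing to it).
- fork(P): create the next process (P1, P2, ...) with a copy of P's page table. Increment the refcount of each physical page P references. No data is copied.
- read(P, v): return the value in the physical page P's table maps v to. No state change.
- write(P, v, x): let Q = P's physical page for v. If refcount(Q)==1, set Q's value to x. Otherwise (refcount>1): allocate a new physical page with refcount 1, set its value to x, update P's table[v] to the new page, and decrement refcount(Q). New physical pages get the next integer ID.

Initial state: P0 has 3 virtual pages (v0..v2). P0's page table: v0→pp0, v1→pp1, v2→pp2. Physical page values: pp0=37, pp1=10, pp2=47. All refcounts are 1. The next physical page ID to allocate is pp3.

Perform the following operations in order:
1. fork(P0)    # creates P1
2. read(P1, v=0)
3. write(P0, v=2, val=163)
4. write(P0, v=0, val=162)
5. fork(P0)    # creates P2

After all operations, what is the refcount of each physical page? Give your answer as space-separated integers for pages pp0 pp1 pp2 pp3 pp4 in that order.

Answer: 1 3 1 2 2

Derivation:
Op 1: fork(P0) -> P1. 3 ppages; refcounts: pp0:2 pp1:2 pp2:2
Op 2: read(P1, v0) -> 37. No state change.
Op 3: write(P0, v2, 163). refcount(pp2)=2>1 -> COPY to pp3. 4 ppages; refcounts: pp0:2 pp1:2 pp2:1 pp3:1
Op 4: write(P0, v0, 162). refcount(pp0)=2>1 -> COPY to pp4. 5 ppages; refcounts: pp0:1 pp1:2 pp2:1 pp3:1 pp4:1
Op 5: fork(P0) -> P2. 5 ppages; refcounts: pp0:1 pp1:3 pp2:1 pp3:2 pp4:2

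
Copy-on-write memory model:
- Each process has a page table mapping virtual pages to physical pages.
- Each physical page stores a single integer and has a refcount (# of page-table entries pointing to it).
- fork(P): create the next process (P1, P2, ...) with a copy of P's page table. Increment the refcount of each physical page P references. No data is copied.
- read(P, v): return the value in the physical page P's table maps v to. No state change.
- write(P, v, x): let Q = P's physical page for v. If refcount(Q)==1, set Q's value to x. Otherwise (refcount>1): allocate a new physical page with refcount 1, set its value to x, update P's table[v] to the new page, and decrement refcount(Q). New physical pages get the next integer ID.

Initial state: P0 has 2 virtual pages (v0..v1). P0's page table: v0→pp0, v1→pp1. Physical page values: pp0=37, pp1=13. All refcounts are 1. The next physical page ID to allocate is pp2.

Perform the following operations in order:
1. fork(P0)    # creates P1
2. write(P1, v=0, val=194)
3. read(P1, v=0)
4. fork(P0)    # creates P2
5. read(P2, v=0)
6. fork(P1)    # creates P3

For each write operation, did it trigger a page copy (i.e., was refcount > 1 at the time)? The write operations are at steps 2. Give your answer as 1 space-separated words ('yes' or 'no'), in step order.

Op 1: fork(P0) -> P1. 2 ppages; refcounts: pp0:2 pp1:2
Op 2: write(P1, v0, 194). refcount(pp0)=2>1 -> COPY to pp2. 3 ppages; refcounts: pp0:1 pp1:2 pp2:1
Op 3: read(P1, v0) -> 194. No state change.
Op 4: fork(P0) -> P2. 3 ppages; refcounts: pp0:2 pp1:3 pp2:1
Op 5: read(P2, v0) -> 37. No state change.
Op 6: fork(P1) -> P3. 3 ppages; refcounts: pp0:2 pp1:4 pp2:2

yes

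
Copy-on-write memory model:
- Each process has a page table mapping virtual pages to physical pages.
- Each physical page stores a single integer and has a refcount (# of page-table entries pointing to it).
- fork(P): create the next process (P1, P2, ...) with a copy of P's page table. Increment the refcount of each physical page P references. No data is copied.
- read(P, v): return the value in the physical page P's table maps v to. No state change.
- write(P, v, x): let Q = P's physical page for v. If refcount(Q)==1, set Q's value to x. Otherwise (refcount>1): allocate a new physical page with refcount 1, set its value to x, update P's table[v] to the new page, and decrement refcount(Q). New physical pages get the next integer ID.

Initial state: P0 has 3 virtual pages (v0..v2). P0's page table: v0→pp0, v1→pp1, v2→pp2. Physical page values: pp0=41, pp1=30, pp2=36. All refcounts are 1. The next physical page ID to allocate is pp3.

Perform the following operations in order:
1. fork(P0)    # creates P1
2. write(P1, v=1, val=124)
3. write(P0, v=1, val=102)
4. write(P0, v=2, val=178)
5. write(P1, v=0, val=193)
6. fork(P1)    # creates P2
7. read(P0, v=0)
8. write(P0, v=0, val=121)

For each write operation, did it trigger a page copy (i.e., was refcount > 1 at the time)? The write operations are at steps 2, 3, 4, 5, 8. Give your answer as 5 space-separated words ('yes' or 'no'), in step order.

Op 1: fork(P0) -> P1. 3 ppages; refcounts: pp0:2 pp1:2 pp2:2
Op 2: write(P1, v1, 124). refcount(pp1)=2>1 -> COPY to pp3. 4 ppages; refcounts: pp0:2 pp1:1 pp2:2 pp3:1
Op 3: write(P0, v1, 102). refcount(pp1)=1 -> write in place. 4 ppages; refcounts: pp0:2 pp1:1 pp2:2 pp3:1
Op 4: write(P0, v2, 178). refcount(pp2)=2>1 -> COPY to pp4. 5 ppages; refcounts: pp0:2 pp1:1 pp2:1 pp3:1 pp4:1
Op 5: write(P1, v0, 193). refcount(pp0)=2>1 -> COPY to pp5. 6 ppages; refcounts: pp0:1 pp1:1 pp2:1 pp3:1 pp4:1 pp5:1
Op 6: fork(P1) -> P2. 6 ppages; refcounts: pp0:1 pp1:1 pp2:2 pp3:2 pp4:1 pp5:2
Op 7: read(P0, v0) -> 41. No state change.
Op 8: write(P0, v0, 121). refcount(pp0)=1 -> write in place. 6 ppages; refcounts: pp0:1 pp1:1 pp2:2 pp3:2 pp4:1 pp5:2

yes no yes yes no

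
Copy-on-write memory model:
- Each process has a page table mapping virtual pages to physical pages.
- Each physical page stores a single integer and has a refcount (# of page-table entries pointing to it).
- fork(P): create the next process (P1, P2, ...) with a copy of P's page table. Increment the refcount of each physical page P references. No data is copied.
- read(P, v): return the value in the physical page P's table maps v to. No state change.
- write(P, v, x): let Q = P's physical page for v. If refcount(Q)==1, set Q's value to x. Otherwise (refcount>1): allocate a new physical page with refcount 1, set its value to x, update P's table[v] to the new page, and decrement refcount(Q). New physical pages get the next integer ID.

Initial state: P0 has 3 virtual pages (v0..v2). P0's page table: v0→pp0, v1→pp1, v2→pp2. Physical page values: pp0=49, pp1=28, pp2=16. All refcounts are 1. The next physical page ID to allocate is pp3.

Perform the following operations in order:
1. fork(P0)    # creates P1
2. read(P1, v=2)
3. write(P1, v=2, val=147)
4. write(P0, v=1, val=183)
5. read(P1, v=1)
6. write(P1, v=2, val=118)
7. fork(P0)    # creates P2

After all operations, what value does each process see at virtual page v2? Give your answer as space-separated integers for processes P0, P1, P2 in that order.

Op 1: fork(P0) -> P1. 3 ppages; refcounts: pp0:2 pp1:2 pp2:2
Op 2: read(P1, v2) -> 16. No state change.
Op 3: write(P1, v2, 147). refcount(pp2)=2>1 -> COPY to pp3. 4 ppages; refcounts: pp0:2 pp1:2 pp2:1 pp3:1
Op 4: write(P0, v1, 183). refcount(pp1)=2>1 -> COPY to pp4. 5 ppages; refcounts: pp0:2 pp1:1 pp2:1 pp3:1 pp4:1
Op 5: read(P1, v1) -> 28. No state change.
Op 6: write(P1, v2, 118). refcount(pp3)=1 -> write in place. 5 ppages; refcounts: pp0:2 pp1:1 pp2:1 pp3:1 pp4:1
Op 7: fork(P0) -> P2. 5 ppages; refcounts: pp0:3 pp1:1 pp2:2 pp3:1 pp4:2
P0: v2 -> pp2 = 16
P1: v2 -> pp3 = 118
P2: v2 -> pp2 = 16

Answer: 16 118 16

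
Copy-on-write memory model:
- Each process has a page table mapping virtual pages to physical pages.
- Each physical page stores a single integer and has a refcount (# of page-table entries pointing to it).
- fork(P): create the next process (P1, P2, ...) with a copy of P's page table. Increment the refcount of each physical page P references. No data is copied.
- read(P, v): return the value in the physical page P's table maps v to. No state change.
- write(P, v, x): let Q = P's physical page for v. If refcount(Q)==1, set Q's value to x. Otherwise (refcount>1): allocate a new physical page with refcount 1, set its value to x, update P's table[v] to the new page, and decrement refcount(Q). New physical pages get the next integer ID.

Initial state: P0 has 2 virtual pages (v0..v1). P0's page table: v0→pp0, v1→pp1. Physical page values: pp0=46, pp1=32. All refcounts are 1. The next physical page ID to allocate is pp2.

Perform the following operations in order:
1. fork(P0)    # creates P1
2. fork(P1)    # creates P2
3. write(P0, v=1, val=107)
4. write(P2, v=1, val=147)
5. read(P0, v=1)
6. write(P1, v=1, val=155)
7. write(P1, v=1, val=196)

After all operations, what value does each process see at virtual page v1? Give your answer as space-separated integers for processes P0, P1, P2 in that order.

Op 1: fork(P0) -> P1. 2 ppages; refcounts: pp0:2 pp1:2
Op 2: fork(P1) -> P2. 2 ppages; refcounts: pp0:3 pp1:3
Op 3: write(P0, v1, 107). refcount(pp1)=3>1 -> COPY to pp2. 3 ppages; refcounts: pp0:3 pp1:2 pp2:1
Op 4: write(P2, v1, 147). refcount(pp1)=2>1 -> COPY to pp3. 4 ppages; refcounts: pp0:3 pp1:1 pp2:1 pp3:1
Op 5: read(P0, v1) -> 107. No state change.
Op 6: write(P1, v1, 155). refcount(pp1)=1 -> write in place. 4 ppages; refcounts: pp0:3 pp1:1 pp2:1 pp3:1
Op 7: write(P1, v1, 196). refcount(pp1)=1 -> write in place. 4 ppages; refcounts: pp0:3 pp1:1 pp2:1 pp3:1
P0: v1 -> pp2 = 107
P1: v1 -> pp1 = 196
P2: v1 -> pp3 = 147

Answer: 107 196 147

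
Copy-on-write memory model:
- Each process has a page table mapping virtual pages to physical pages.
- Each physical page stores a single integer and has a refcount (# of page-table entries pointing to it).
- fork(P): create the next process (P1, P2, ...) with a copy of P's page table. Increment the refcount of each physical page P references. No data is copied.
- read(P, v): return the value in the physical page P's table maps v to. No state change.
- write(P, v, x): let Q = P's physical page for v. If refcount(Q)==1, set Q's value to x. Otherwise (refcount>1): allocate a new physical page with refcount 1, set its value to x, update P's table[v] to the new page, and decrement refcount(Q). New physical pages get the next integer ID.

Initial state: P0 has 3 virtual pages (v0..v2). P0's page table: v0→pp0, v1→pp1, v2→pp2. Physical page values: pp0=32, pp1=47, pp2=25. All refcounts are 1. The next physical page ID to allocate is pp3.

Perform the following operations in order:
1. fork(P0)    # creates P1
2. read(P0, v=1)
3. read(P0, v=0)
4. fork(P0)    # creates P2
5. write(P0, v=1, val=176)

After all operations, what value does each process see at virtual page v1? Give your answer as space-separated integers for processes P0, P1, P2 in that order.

Op 1: fork(P0) -> P1. 3 ppages; refcounts: pp0:2 pp1:2 pp2:2
Op 2: read(P0, v1) -> 47. No state change.
Op 3: read(P0, v0) -> 32. No state change.
Op 4: fork(P0) -> P2. 3 ppages; refcounts: pp0:3 pp1:3 pp2:3
Op 5: write(P0, v1, 176). refcount(pp1)=3>1 -> COPY to pp3. 4 ppages; refcounts: pp0:3 pp1:2 pp2:3 pp3:1
P0: v1 -> pp3 = 176
P1: v1 -> pp1 = 47
P2: v1 -> pp1 = 47

Answer: 176 47 47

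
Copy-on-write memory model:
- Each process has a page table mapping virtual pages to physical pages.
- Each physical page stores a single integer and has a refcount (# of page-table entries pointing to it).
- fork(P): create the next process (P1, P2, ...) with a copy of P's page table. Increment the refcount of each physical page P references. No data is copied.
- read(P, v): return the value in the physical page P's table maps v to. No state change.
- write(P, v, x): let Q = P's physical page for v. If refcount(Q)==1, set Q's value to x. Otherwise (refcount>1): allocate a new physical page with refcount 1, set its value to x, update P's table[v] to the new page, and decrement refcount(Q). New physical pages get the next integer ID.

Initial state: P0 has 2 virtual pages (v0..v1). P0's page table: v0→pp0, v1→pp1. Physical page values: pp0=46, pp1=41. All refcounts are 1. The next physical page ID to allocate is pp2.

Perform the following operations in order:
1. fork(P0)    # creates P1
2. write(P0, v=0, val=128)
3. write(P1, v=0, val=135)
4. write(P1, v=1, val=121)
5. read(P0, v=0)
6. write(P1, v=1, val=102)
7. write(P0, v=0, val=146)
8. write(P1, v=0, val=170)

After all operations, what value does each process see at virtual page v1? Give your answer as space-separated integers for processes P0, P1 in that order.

Answer: 41 102

Derivation:
Op 1: fork(P0) -> P1. 2 ppages; refcounts: pp0:2 pp1:2
Op 2: write(P0, v0, 128). refcount(pp0)=2>1 -> COPY to pp2. 3 ppages; refcounts: pp0:1 pp1:2 pp2:1
Op 3: write(P1, v0, 135). refcount(pp0)=1 -> write in place. 3 ppages; refcounts: pp0:1 pp1:2 pp2:1
Op 4: write(P1, v1, 121). refcount(pp1)=2>1 -> COPY to pp3. 4 ppages; refcounts: pp0:1 pp1:1 pp2:1 pp3:1
Op 5: read(P0, v0) -> 128. No state change.
Op 6: write(P1, v1, 102). refcount(pp3)=1 -> write in place. 4 ppages; refcounts: pp0:1 pp1:1 pp2:1 pp3:1
Op 7: write(P0, v0, 146). refcount(pp2)=1 -> write in place. 4 ppages; refcounts: pp0:1 pp1:1 pp2:1 pp3:1
Op 8: write(P1, v0, 170). refcount(pp0)=1 -> write in place. 4 ppages; refcounts: pp0:1 pp1:1 pp2:1 pp3:1
P0: v1 -> pp1 = 41
P1: v1 -> pp3 = 102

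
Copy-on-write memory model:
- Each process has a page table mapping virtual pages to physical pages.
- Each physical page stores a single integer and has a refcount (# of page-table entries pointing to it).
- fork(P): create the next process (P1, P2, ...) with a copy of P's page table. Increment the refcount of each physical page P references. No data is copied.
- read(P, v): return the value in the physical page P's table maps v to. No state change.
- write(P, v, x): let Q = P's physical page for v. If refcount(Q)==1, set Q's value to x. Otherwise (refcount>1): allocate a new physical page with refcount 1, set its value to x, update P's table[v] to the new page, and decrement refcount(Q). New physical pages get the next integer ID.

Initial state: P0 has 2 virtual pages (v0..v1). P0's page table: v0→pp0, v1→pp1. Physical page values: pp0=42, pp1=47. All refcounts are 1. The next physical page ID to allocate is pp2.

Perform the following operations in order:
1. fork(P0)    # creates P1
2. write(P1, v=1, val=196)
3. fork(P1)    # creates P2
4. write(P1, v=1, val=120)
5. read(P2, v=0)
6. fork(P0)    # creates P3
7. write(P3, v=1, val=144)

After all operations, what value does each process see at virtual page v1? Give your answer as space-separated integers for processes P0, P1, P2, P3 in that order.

Op 1: fork(P0) -> P1. 2 ppages; refcounts: pp0:2 pp1:2
Op 2: write(P1, v1, 196). refcount(pp1)=2>1 -> COPY to pp2. 3 ppages; refcounts: pp0:2 pp1:1 pp2:1
Op 3: fork(P1) -> P2. 3 ppages; refcounts: pp0:3 pp1:1 pp2:2
Op 4: write(P1, v1, 120). refcount(pp2)=2>1 -> COPY to pp3. 4 ppages; refcounts: pp0:3 pp1:1 pp2:1 pp3:1
Op 5: read(P2, v0) -> 42. No state change.
Op 6: fork(P0) -> P3. 4 ppages; refcounts: pp0:4 pp1:2 pp2:1 pp3:1
Op 7: write(P3, v1, 144). refcount(pp1)=2>1 -> COPY to pp4. 5 ppages; refcounts: pp0:4 pp1:1 pp2:1 pp3:1 pp4:1
P0: v1 -> pp1 = 47
P1: v1 -> pp3 = 120
P2: v1 -> pp2 = 196
P3: v1 -> pp4 = 144

Answer: 47 120 196 144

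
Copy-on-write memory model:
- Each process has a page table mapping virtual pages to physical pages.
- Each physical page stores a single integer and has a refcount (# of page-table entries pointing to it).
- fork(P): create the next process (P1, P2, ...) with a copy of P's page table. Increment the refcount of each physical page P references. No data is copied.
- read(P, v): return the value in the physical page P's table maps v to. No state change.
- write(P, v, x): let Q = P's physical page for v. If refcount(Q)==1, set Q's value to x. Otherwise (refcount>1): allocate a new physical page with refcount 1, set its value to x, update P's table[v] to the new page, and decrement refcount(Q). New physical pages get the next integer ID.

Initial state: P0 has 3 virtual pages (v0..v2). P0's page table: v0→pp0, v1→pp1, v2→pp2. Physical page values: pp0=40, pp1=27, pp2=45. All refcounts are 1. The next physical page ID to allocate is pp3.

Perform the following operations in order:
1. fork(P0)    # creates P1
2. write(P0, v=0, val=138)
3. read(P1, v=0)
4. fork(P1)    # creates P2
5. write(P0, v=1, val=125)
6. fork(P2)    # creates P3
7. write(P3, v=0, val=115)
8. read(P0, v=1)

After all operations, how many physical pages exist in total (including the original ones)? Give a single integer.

Op 1: fork(P0) -> P1. 3 ppages; refcounts: pp0:2 pp1:2 pp2:2
Op 2: write(P0, v0, 138). refcount(pp0)=2>1 -> COPY to pp3. 4 ppages; refcounts: pp0:1 pp1:2 pp2:2 pp3:1
Op 3: read(P1, v0) -> 40. No state change.
Op 4: fork(P1) -> P2. 4 ppages; refcounts: pp0:2 pp1:3 pp2:3 pp3:1
Op 5: write(P0, v1, 125). refcount(pp1)=3>1 -> COPY to pp4. 5 ppages; refcounts: pp0:2 pp1:2 pp2:3 pp3:1 pp4:1
Op 6: fork(P2) -> P3. 5 ppages; refcounts: pp0:3 pp1:3 pp2:4 pp3:1 pp4:1
Op 7: write(P3, v0, 115). refcount(pp0)=3>1 -> COPY to pp5. 6 ppages; refcounts: pp0:2 pp1:3 pp2:4 pp3:1 pp4:1 pp5:1
Op 8: read(P0, v1) -> 125. No state change.

Answer: 6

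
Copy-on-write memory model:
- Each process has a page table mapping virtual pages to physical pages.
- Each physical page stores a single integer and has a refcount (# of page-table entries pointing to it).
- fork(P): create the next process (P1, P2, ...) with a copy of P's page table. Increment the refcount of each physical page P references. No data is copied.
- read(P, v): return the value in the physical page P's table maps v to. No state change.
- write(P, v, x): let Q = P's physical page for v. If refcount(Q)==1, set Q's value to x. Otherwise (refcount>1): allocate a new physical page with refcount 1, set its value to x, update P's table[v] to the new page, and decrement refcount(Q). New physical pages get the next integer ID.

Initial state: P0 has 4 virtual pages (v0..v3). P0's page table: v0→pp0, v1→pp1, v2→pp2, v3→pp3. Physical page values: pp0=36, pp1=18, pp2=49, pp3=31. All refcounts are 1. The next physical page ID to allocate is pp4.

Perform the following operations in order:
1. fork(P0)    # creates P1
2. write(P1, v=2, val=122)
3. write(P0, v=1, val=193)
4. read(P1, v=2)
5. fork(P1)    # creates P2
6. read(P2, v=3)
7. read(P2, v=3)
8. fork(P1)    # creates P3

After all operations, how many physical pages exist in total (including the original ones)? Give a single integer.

Op 1: fork(P0) -> P1. 4 ppages; refcounts: pp0:2 pp1:2 pp2:2 pp3:2
Op 2: write(P1, v2, 122). refcount(pp2)=2>1 -> COPY to pp4. 5 ppages; refcounts: pp0:2 pp1:2 pp2:1 pp3:2 pp4:1
Op 3: write(P0, v1, 193). refcount(pp1)=2>1 -> COPY to pp5. 6 ppages; refcounts: pp0:2 pp1:1 pp2:1 pp3:2 pp4:1 pp5:1
Op 4: read(P1, v2) -> 122. No state change.
Op 5: fork(P1) -> P2. 6 ppages; refcounts: pp0:3 pp1:2 pp2:1 pp3:3 pp4:2 pp5:1
Op 6: read(P2, v3) -> 31. No state change.
Op 7: read(P2, v3) -> 31. No state change.
Op 8: fork(P1) -> P3. 6 ppages; refcounts: pp0:4 pp1:3 pp2:1 pp3:4 pp4:3 pp5:1

Answer: 6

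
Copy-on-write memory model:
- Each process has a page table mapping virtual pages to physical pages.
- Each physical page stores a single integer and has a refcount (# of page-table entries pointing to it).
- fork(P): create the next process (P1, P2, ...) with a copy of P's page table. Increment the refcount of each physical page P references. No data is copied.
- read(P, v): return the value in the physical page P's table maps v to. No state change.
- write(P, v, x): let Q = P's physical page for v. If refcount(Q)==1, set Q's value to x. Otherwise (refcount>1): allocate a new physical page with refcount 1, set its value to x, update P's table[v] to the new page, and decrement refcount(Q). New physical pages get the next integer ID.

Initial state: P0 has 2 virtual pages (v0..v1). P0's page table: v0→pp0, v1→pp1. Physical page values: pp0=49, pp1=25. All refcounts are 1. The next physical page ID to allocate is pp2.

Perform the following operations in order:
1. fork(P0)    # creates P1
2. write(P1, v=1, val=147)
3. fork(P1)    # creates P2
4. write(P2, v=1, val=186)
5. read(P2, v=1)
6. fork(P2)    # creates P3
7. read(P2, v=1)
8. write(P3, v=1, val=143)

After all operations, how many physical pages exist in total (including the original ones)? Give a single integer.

Op 1: fork(P0) -> P1. 2 ppages; refcounts: pp0:2 pp1:2
Op 2: write(P1, v1, 147). refcount(pp1)=2>1 -> COPY to pp2. 3 ppages; refcounts: pp0:2 pp1:1 pp2:1
Op 3: fork(P1) -> P2. 3 ppages; refcounts: pp0:3 pp1:1 pp2:2
Op 4: write(P2, v1, 186). refcount(pp2)=2>1 -> COPY to pp3. 4 ppages; refcounts: pp0:3 pp1:1 pp2:1 pp3:1
Op 5: read(P2, v1) -> 186. No state change.
Op 6: fork(P2) -> P3. 4 ppages; refcounts: pp0:4 pp1:1 pp2:1 pp3:2
Op 7: read(P2, v1) -> 186. No state change.
Op 8: write(P3, v1, 143). refcount(pp3)=2>1 -> COPY to pp4. 5 ppages; refcounts: pp0:4 pp1:1 pp2:1 pp3:1 pp4:1

Answer: 5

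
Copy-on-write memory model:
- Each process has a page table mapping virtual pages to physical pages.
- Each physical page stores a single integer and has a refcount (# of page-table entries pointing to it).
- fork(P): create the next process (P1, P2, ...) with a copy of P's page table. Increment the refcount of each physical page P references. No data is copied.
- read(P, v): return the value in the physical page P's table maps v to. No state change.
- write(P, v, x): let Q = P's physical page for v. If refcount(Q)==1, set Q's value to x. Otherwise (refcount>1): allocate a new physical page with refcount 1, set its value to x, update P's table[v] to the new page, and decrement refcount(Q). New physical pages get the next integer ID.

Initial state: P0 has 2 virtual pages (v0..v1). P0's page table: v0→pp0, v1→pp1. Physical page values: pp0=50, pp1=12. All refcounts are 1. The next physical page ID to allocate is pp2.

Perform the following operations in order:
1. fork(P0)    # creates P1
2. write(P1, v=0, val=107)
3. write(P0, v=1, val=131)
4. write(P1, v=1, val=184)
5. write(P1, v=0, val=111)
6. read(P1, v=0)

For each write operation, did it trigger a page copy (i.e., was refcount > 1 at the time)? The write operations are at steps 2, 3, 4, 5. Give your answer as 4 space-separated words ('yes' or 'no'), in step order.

Op 1: fork(P0) -> P1. 2 ppages; refcounts: pp0:2 pp1:2
Op 2: write(P1, v0, 107). refcount(pp0)=2>1 -> COPY to pp2. 3 ppages; refcounts: pp0:1 pp1:2 pp2:1
Op 3: write(P0, v1, 131). refcount(pp1)=2>1 -> COPY to pp3. 4 ppages; refcounts: pp0:1 pp1:1 pp2:1 pp3:1
Op 4: write(P1, v1, 184). refcount(pp1)=1 -> write in place. 4 ppages; refcounts: pp0:1 pp1:1 pp2:1 pp3:1
Op 5: write(P1, v0, 111). refcount(pp2)=1 -> write in place. 4 ppages; refcounts: pp0:1 pp1:1 pp2:1 pp3:1
Op 6: read(P1, v0) -> 111. No state change.

yes yes no no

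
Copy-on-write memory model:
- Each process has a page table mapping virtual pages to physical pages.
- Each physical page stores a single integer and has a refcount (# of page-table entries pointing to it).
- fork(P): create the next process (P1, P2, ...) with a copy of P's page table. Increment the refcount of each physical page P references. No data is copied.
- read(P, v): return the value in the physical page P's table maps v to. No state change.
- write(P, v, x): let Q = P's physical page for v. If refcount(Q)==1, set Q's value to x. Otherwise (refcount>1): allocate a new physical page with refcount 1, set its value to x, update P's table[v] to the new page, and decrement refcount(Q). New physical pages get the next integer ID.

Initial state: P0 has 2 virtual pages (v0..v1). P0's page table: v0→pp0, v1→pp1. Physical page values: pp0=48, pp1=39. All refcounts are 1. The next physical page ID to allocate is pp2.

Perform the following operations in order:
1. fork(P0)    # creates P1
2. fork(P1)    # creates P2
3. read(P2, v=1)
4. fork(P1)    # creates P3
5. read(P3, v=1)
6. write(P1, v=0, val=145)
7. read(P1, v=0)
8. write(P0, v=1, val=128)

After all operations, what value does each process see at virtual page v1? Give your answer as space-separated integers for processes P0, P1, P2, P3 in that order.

Op 1: fork(P0) -> P1. 2 ppages; refcounts: pp0:2 pp1:2
Op 2: fork(P1) -> P2. 2 ppages; refcounts: pp0:3 pp1:3
Op 3: read(P2, v1) -> 39. No state change.
Op 4: fork(P1) -> P3. 2 ppages; refcounts: pp0:4 pp1:4
Op 5: read(P3, v1) -> 39. No state change.
Op 6: write(P1, v0, 145). refcount(pp0)=4>1 -> COPY to pp2. 3 ppages; refcounts: pp0:3 pp1:4 pp2:1
Op 7: read(P1, v0) -> 145. No state change.
Op 8: write(P0, v1, 128). refcount(pp1)=4>1 -> COPY to pp3. 4 ppages; refcounts: pp0:3 pp1:3 pp2:1 pp3:1
P0: v1 -> pp3 = 128
P1: v1 -> pp1 = 39
P2: v1 -> pp1 = 39
P3: v1 -> pp1 = 39

Answer: 128 39 39 39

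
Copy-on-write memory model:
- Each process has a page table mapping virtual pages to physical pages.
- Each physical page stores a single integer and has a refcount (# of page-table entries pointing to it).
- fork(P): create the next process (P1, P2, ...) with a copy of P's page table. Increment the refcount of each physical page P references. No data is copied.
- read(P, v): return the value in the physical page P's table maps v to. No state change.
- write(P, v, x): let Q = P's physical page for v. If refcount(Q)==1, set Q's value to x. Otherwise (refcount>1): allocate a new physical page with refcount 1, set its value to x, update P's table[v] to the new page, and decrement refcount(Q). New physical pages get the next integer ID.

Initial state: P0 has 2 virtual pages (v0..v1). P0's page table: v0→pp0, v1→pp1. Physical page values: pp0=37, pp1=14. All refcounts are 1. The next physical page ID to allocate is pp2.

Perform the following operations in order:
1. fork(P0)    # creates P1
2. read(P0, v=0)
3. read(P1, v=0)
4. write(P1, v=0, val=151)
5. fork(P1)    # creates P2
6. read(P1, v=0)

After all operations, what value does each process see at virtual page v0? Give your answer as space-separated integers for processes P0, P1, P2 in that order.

Answer: 37 151 151

Derivation:
Op 1: fork(P0) -> P1. 2 ppages; refcounts: pp0:2 pp1:2
Op 2: read(P0, v0) -> 37. No state change.
Op 3: read(P1, v0) -> 37. No state change.
Op 4: write(P1, v0, 151). refcount(pp0)=2>1 -> COPY to pp2. 3 ppages; refcounts: pp0:1 pp1:2 pp2:1
Op 5: fork(P1) -> P2. 3 ppages; refcounts: pp0:1 pp1:3 pp2:2
Op 6: read(P1, v0) -> 151. No state change.
P0: v0 -> pp0 = 37
P1: v0 -> pp2 = 151
P2: v0 -> pp2 = 151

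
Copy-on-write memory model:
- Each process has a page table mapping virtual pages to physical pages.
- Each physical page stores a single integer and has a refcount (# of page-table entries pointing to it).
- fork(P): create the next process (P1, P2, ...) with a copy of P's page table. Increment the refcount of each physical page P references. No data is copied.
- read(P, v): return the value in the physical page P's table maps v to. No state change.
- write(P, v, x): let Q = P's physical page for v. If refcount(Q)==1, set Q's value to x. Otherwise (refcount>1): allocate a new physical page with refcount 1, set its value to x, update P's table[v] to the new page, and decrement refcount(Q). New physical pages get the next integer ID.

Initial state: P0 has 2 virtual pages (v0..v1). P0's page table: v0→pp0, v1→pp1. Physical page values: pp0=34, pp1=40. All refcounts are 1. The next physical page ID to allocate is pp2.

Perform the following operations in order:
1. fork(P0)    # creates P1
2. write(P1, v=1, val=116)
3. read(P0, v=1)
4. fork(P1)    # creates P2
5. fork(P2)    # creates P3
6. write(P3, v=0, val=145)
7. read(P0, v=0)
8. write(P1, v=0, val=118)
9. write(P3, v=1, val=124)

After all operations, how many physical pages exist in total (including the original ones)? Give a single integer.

Answer: 6

Derivation:
Op 1: fork(P0) -> P1. 2 ppages; refcounts: pp0:2 pp1:2
Op 2: write(P1, v1, 116). refcount(pp1)=2>1 -> COPY to pp2. 3 ppages; refcounts: pp0:2 pp1:1 pp2:1
Op 3: read(P0, v1) -> 40. No state change.
Op 4: fork(P1) -> P2. 3 ppages; refcounts: pp0:3 pp1:1 pp2:2
Op 5: fork(P2) -> P3. 3 ppages; refcounts: pp0:4 pp1:1 pp2:3
Op 6: write(P3, v0, 145). refcount(pp0)=4>1 -> COPY to pp3. 4 ppages; refcounts: pp0:3 pp1:1 pp2:3 pp3:1
Op 7: read(P0, v0) -> 34. No state change.
Op 8: write(P1, v0, 118). refcount(pp0)=3>1 -> COPY to pp4. 5 ppages; refcounts: pp0:2 pp1:1 pp2:3 pp3:1 pp4:1
Op 9: write(P3, v1, 124). refcount(pp2)=3>1 -> COPY to pp5. 6 ppages; refcounts: pp0:2 pp1:1 pp2:2 pp3:1 pp4:1 pp5:1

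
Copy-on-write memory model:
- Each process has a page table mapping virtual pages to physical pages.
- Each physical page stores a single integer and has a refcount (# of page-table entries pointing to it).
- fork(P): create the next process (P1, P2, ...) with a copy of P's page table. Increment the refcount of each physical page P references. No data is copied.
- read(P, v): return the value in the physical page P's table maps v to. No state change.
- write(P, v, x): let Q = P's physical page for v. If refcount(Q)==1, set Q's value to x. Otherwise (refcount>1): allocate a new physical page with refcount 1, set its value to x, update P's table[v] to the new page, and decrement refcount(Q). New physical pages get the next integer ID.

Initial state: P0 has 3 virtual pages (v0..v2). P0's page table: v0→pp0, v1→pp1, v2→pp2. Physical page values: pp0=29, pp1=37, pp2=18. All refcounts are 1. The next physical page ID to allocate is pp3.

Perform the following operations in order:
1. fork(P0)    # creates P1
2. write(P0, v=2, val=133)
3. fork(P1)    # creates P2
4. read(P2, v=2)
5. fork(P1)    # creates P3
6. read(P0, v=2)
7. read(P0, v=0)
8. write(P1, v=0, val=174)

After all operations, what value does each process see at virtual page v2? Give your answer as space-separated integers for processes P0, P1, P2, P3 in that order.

Answer: 133 18 18 18

Derivation:
Op 1: fork(P0) -> P1. 3 ppages; refcounts: pp0:2 pp1:2 pp2:2
Op 2: write(P0, v2, 133). refcount(pp2)=2>1 -> COPY to pp3. 4 ppages; refcounts: pp0:2 pp1:2 pp2:1 pp3:1
Op 3: fork(P1) -> P2. 4 ppages; refcounts: pp0:3 pp1:3 pp2:2 pp3:1
Op 4: read(P2, v2) -> 18. No state change.
Op 5: fork(P1) -> P3. 4 ppages; refcounts: pp0:4 pp1:4 pp2:3 pp3:1
Op 6: read(P0, v2) -> 133. No state change.
Op 7: read(P0, v0) -> 29. No state change.
Op 8: write(P1, v0, 174). refcount(pp0)=4>1 -> COPY to pp4. 5 ppages; refcounts: pp0:3 pp1:4 pp2:3 pp3:1 pp4:1
P0: v2 -> pp3 = 133
P1: v2 -> pp2 = 18
P2: v2 -> pp2 = 18
P3: v2 -> pp2 = 18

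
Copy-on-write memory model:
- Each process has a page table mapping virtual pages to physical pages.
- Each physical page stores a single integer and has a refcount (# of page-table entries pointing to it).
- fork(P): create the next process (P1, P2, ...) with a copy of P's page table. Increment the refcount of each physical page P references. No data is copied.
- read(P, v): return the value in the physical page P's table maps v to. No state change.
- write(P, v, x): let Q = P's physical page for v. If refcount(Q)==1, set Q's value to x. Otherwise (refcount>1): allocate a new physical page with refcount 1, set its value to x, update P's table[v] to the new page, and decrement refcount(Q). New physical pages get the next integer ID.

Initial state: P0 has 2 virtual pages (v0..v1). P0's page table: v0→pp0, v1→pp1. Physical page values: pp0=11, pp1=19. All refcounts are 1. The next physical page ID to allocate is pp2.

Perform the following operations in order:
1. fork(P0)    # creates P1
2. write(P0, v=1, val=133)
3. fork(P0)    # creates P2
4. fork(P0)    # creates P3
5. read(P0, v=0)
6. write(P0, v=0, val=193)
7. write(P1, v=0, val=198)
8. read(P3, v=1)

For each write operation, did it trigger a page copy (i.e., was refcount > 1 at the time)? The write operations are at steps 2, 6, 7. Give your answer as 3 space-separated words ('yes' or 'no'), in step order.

Op 1: fork(P0) -> P1. 2 ppages; refcounts: pp0:2 pp1:2
Op 2: write(P0, v1, 133). refcount(pp1)=2>1 -> COPY to pp2. 3 ppages; refcounts: pp0:2 pp1:1 pp2:1
Op 3: fork(P0) -> P2. 3 ppages; refcounts: pp0:3 pp1:1 pp2:2
Op 4: fork(P0) -> P3. 3 ppages; refcounts: pp0:4 pp1:1 pp2:3
Op 5: read(P0, v0) -> 11. No state change.
Op 6: write(P0, v0, 193). refcount(pp0)=4>1 -> COPY to pp3. 4 ppages; refcounts: pp0:3 pp1:1 pp2:3 pp3:1
Op 7: write(P1, v0, 198). refcount(pp0)=3>1 -> COPY to pp4. 5 ppages; refcounts: pp0:2 pp1:1 pp2:3 pp3:1 pp4:1
Op 8: read(P3, v1) -> 133. No state change.

yes yes yes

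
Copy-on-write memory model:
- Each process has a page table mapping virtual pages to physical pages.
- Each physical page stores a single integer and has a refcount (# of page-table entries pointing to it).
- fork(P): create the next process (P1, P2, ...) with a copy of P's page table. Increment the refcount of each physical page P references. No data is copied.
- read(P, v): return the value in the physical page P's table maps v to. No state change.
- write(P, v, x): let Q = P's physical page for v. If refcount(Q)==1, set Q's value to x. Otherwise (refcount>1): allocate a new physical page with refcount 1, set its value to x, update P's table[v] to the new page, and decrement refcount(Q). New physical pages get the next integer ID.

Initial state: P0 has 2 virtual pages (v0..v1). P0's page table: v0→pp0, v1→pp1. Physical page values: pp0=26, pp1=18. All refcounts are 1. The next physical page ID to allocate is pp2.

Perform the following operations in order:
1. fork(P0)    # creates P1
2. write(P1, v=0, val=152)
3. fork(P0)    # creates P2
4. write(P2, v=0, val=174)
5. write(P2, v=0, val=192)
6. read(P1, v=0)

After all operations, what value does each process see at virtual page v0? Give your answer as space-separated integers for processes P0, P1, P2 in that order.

Answer: 26 152 192

Derivation:
Op 1: fork(P0) -> P1. 2 ppages; refcounts: pp0:2 pp1:2
Op 2: write(P1, v0, 152). refcount(pp0)=2>1 -> COPY to pp2. 3 ppages; refcounts: pp0:1 pp1:2 pp2:1
Op 3: fork(P0) -> P2. 3 ppages; refcounts: pp0:2 pp1:3 pp2:1
Op 4: write(P2, v0, 174). refcount(pp0)=2>1 -> COPY to pp3. 4 ppages; refcounts: pp0:1 pp1:3 pp2:1 pp3:1
Op 5: write(P2, v0, 192). refcount(pp3)=1 -> write in place. 4 ppages; refcounts: pp0:1 pp1:3 pp2:1 pp3:1
Op 6: read(P1, v0) -> 152. No state change.
P0: v0 -> pp0 = 26
P1: v0 -> pp2 = 152
P2: v0 -> pp3 = 192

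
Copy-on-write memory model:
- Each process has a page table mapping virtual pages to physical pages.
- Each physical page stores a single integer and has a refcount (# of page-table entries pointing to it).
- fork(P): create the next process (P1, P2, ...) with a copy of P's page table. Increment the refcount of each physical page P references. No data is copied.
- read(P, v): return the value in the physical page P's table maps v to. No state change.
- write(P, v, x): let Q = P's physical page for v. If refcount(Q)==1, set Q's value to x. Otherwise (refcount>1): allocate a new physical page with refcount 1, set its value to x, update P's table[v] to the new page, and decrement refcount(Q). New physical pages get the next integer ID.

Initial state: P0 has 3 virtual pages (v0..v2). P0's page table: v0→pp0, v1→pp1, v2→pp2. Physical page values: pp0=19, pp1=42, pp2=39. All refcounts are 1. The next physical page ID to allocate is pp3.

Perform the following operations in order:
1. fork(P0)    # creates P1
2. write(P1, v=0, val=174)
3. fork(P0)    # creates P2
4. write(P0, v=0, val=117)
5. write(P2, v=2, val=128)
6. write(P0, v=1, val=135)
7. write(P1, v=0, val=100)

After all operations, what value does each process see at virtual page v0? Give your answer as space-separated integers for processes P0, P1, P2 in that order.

Op 1: fork(P0) -> P1. 3 ppages; refcounts: pp0:2 pp1:2 pp2:2
Op 2: write(P1, v0, 174). refcount(pp0)=2>1 -> COPY to pp3. 4 ppages; refcounts: pp0:1 pp1:2 pp2:2 pp3:1
Op 3: fork(P0) -> P2. 4 ppages; refcounts: pp0:2 pp1:3 pp2:3 pp3:1
Op 4: write(P0, v0, 117). refcount(pp0)=2>1 -> COPY to pp4. 5 ppages; refcounts: pp0:1 pp1:3 pp2:3 pp3:1 pp4:1
Op 5: write(P2, v2, 128). refcount(pp2)=3>1 -> COPY to pp5. 6 ppages; refcounts: pp0:1 pp1:3 pp2:2 pp3:1 pp4:1 pp5:1
Op 6: write(P0, v1, 135). refcount(pp1)=3>1 -> COPY to pp6. 7 ppages; refcounts: pp0:1 pp1:2 pp2:2 pp3:1 pp4:1 pp5:1 pp6:1
Op 7: write(P1, v0, 100). refcount(pp3)=1 -> write in place. 7 ppages; refcounts: pp0:1 pp1:2 pp2:2 pp3:1 pp4:1 pp5:1 pp6:1
P0: v0 -> pp4 = 117
P1: v0 -> pp3 = 100
P2: v0 -> pp0 = 19

Answer: 117 100 19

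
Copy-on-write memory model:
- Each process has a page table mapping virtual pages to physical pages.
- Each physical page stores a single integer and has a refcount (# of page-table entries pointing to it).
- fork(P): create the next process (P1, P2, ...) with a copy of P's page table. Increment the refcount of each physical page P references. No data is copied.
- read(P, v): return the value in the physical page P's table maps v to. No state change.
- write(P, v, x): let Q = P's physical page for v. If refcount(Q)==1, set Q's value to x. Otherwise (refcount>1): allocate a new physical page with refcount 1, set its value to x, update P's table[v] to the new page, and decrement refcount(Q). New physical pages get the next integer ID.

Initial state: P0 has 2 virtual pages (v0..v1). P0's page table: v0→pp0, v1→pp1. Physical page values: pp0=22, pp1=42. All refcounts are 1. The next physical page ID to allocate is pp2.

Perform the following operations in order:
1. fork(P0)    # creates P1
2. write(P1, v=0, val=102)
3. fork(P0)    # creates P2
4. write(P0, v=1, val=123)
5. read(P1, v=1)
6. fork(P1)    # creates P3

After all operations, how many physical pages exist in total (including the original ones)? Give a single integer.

Op 1: fork(P0) -> P1. 2 ppages; refcounts: pp0:2 pp1:2
Op 2: write(P1, v0, 102). refcount(pp0)=2>1 -> COPY to pp2. 3 ppages; refcounts: pp0:1 pp1:2 pp2:1
Op 3: fork(P0) -> P2. 3 ppages; refcounts: pp0:2 pp1:3 pp2:1
Op 4: write(P0, v1, 123). refcount(pp1)=3>1 -> COPY to pp3. 4 ppages; refcounts: pp0:2 pp1:2 pp2:1 pp3:1
Op 5: read(P1, v1) -> 42. No state change.
Op 6: fork(P1) -> P3. 4 ppages; refcounts: pp0:2 pp1:3 pp2:2 pp3:1

Answer: 4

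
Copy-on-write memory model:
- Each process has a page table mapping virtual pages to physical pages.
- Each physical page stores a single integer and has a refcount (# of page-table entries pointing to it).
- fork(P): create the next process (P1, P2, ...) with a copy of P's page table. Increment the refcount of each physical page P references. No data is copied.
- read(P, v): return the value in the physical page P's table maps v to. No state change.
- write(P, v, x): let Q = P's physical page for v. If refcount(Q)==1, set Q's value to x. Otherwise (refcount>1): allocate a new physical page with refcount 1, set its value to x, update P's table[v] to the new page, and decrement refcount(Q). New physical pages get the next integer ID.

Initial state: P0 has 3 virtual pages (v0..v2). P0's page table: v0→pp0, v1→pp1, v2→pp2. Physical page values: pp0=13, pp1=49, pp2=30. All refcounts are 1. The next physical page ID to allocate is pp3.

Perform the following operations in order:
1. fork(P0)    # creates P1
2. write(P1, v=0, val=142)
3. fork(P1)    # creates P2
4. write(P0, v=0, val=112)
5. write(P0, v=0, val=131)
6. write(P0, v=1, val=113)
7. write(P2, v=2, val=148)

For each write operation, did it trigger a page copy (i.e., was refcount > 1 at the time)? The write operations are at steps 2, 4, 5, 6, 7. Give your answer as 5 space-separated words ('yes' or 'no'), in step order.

Op 1: fork(P0) -> P1. 3 ppages; refcounts: pp0:2 pp1:2 pp2:2
Op 2: write(P1, v0, 142). refcount(pp0)=2>1 -> COPY to pp3. 4 ppages; refcounts: pp0:1 pp1:2 pp2:2 pp3:1
Op 3: fork(P1) -> P2. 4 ppages; refcounts: pp0:1 pp1:3 pp2:3 pp3:2
Op 4: write(P0, v0, 112). refcount(pp0)=1 -> write in place. 4 ppages; refcounts: pp0:1 pp1:3 pp2:3 pp3:2
Op 5: write(P0, v0, 131). refcount(pp0)=1 -> write in place. 4 ppages; refcounts: pp0:1 pp1:3 pp2:3 pp3:2
Op 6: write(P0, v1, 113). refcount(pp1)=3>1 -> COPY to pp4. 5 ppages; refcounts: pp0:1 pp1:2 pp2:3 pp3:2 pp4:1
Op 7: write(P2, v2, 148). refcount(pp2)=3>1 -> COPY to pp5. 6 ppages; refcounts: pp0:1 pp1:2 pp2:2 pp3:2 pp4:1 pp5:1

yes no no yes yes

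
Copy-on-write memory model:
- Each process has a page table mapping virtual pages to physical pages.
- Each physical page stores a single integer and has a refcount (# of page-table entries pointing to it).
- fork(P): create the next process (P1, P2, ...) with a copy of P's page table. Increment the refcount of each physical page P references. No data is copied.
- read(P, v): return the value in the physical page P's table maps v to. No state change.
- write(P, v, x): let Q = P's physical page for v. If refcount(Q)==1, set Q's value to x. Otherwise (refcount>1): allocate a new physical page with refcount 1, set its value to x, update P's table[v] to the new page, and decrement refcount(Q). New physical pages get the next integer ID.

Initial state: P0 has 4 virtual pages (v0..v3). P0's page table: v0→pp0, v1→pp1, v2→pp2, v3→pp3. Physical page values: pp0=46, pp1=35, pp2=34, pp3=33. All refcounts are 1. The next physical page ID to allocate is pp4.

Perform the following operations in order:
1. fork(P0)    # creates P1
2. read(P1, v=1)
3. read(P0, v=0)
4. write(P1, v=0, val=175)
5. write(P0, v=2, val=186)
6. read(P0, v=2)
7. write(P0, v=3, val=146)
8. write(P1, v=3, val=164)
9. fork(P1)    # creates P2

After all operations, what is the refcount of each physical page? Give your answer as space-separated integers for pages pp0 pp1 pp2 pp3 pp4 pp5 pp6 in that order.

Op 1: fork(P0) -> P1. 4 ppages; refcounts: pp0:2 pp1:2 pp2:2 pp3:2
Op 2: read(P1, v1) -> 35. No state change.
Op 3: read(P0, v0) -> 46. No state change.
Op 4: write(P1, v0, 175). refcount(pp0)=2>1 -> COPY to pp4. 5 ppages; refcounts: pp0:1 pp1:2 pp2:2 pp3:2 pp4:1
Op 5: write(P0, v2, 186). refcount(pp2)=2>1 -> COPY to pp5. 6 ppages; refcounts: pp0:1 pp1:2 pp2:1 pp3:2 pp4:1 pp5:1
Op 6: read(P0, v2) -> 186. No state change.
Op 7: write(P0, v3, 146). refcount(pp3)=2>1 -> COPY to pp6. 7 ppages; refcounts: pp0:1 pp1:2 pp2:1 pp3:1 pp4:1 pp5:1 pp6:1
Op 8: write(P1, v3, 164). refcount(pp3)=1 -> write in place. 7 ppages; refcounts: pp0:1 pp1:2 pp2:1 pp3:1 pp4:1 pp5:1 pp6:1
Op 9: fork(P1) -> P2. 7 ppages; refcounts: pp0:1 pp1:3 pp2:2 pp3:2 pp4:2 pp5:1 pp6:1

Answer: 1 3 2 2 2 1 1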